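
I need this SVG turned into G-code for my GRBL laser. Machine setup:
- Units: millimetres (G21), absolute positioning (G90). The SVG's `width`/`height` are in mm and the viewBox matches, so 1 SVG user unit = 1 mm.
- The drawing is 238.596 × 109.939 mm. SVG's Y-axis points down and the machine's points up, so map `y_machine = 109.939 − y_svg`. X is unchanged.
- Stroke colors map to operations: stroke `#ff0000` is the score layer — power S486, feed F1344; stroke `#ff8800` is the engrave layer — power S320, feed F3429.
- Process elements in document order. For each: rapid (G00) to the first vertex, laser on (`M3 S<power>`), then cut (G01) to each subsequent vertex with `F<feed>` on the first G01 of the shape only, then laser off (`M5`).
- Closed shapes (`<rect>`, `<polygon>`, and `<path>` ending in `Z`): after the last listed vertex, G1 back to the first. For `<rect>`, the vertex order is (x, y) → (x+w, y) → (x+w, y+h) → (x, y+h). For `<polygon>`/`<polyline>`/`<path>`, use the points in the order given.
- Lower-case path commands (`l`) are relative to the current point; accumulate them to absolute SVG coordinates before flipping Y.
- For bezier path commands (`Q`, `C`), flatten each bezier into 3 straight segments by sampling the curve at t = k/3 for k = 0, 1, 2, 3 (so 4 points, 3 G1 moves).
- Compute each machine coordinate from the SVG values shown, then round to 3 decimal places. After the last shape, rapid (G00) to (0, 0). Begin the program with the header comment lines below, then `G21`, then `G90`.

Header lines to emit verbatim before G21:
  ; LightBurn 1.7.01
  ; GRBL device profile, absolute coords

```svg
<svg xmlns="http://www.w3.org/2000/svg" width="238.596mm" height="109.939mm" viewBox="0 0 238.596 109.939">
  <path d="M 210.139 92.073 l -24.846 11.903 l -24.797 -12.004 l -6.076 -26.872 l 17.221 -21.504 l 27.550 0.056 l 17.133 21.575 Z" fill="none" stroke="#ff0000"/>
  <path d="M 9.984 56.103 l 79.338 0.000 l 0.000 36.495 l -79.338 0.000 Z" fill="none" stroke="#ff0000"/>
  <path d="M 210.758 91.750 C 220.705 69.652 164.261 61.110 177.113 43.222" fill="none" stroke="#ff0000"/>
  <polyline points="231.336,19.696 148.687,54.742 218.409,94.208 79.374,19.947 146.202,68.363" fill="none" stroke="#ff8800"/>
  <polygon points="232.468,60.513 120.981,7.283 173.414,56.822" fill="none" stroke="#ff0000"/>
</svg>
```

viewBox `0 0 238.596 109.939` with mm width/height → 1 unit = 1 mm. Flip: y_m = 109.939 − y_svg.

**Shape 1** — `<path>` regular polygon, stroke `#ff0000` → score (S486, F1344). Machine vertices: (210.139,17.866) → (185.293,5.963) → (160.496,17.967) → (154.420,44.839) → (171.641,66.343) → (199.191,66.287) → (216.324,44.712) → (210.139,17.866). Closed: final G1 returns to the first vertex.

**Shape 2** — `<path>` rectangle, stroke `#ff0000` → score (S486, F1344). Machine vertices: (9.984,53.836) → (89.322,53.836) → (89.322,17.341) → (9.984,17.341) → (9.984,53.836). Closed: final G1 returns to the first vertex.

**Shape 3** — `<path>` cubic bezier, stroke `#ff0000` → score (S486, F1344). Control points (SVG): P0=(210.758,91.750), P1=(220.705,69.652), P2=(164.261,61.110), P3=(177.113,43.222); sampled at t=k/3. Machine vertices: (210.758,18.189) → (203.600,36.617) → (182.334,51.096) → (177.113,66.717). Open path.

**Shape 4** — `<polyline>` open polyline, stroke `#ff8800` → engrave (S320, F3429). Machine vertices: (231.336,90.243) → (148.687,55.197) → (218.409,15.731) → (79.374,89.992) → (146.202,41.576). Open path.

**Shape 5** — `<polygon>` closed polygon, stroke `#ff0000` → score (S486, F1344). Machine vertices: (232.468,49.426) → (120.981,102.656) → (173.414,53.117) → (232.468,49.426). Closed: final G1 returns to the first vertex.

; LightBurn 1.7.01
; GRBL device profile, absolute coords
G21
G90
G00 X210.139 Y17.866
M3 S486
G01 X185.293 Y5.963 F1344
G01 X160.496 Y17.967
G01 X154.420 Y44.839
G01 X171.641 Y66.343
G01 X199.191 Y66.287
G01 X216.324 Y44.712
G01 X210.139 Y17.866
M5
G00 X9.984 Y53.836
M3 S486
G01 X89.322 Y53.836 F1344
G01 X89.322 Y17.341
G01 X9.984 Y17.341
G01 X9.984 Y53.836
M5
G00 X210.758 Y18.189
M3 S486
G01 X203.600 Y36.617 F1344
G01 X182.334 Y51.096
G01 X177.113 Y66.717
M5
G00 X231.336 Y90.243
M3 S320
G01 X148.687 Y55.197 F3429
G01 X218.409 Y15.731
G01 X79.374 Y89.992
G01 X146.202 Y41.576
M5
G00 X232.468 Y49.426
M3 S486
G01 X120.981 Y102.656 F1344
G01 X173.414 Y53.117
G01 X232.468 Y49.426
M5
G00 X0.000 Y0.000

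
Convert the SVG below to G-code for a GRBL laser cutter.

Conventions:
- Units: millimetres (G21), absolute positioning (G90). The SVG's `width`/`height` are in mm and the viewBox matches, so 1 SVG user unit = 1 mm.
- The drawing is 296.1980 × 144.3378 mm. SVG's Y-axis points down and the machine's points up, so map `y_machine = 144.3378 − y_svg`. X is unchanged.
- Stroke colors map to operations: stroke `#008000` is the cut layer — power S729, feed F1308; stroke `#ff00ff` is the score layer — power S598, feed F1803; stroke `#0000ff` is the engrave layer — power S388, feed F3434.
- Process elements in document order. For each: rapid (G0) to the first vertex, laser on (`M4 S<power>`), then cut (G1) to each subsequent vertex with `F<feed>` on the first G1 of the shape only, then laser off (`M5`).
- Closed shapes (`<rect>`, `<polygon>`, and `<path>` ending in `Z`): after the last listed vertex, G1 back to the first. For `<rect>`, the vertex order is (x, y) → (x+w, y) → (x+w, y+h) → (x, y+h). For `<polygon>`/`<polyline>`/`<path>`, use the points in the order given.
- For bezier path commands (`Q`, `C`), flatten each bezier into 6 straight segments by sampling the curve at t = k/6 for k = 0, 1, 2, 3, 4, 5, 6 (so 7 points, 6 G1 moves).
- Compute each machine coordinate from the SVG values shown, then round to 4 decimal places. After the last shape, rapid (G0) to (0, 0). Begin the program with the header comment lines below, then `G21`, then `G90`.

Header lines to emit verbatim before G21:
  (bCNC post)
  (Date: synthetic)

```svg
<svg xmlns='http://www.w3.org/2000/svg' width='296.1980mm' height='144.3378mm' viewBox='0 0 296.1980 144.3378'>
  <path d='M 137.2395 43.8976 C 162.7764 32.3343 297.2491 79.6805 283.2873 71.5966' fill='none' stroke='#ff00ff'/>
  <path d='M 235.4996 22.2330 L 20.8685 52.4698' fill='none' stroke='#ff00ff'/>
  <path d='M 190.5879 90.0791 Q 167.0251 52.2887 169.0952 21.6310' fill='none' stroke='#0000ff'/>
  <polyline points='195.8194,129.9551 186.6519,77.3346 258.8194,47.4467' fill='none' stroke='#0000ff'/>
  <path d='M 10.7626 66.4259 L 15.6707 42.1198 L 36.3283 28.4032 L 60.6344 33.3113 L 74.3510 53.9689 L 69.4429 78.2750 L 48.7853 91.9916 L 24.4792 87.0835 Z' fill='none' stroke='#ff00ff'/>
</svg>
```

(bCNC post)
(Date: synthetic)
G21
G90
G0 X137.2395 Y100.4402
M4 S598
G1 X157.8944 Y101.8421 F1803
G1 X189.5561 Y96.6018
G1 X225.0754 Y87.8955
G1 X257.3032 Y78.8992
G1 X279.0902 Y72.7891
G1 X283.2873 Y72.7412
M5
G0 X235.4996 Y122.1048
M4 S598
G1 X20.8685 Y91.8680 F1803
M5
G0 X190.5879 Y54.2587
M4 S388
G1 X183.4457 Y66.6574 F3434
G1 X177.7275 Y78.6598
G1 X173.4333 Y90.2659
G1 X170.5632 Y101.4758
G1 X169.1172 Y112.2894
G1 X169.0952 Y122.7068
M5
G0 X195.8194 Y14.3827
M4 S388
G1 X186.6519 Y67.0032 F3434
G1 X258.8194 Y96.8911
M5
G0 X10.7626 Y77.9119
M4 S598
G1 X15.6707 Y102.2180 F1803
G1 X36.3283 Y115.9346
G1 X60.6344 Y111.0265
G1 X74.3510 Y90.3689
G1 X69.4429 Y66.0628
G1 X48.7853 Y52.3462
G1 X24.4792 Y57.2543
G1 X10.7626 Y77.9119
M5
G0 X0.0000 Y0.0000

viewBox `0 0 296.1980 144.3378` with mm width/height → 1 unit = 1 mm. Flip: y_m = 144.3378 − y_svg.

**Shape 1** — `<path>` cubic bezier, stroke `#ff00ff` → score (S598, F1803). Control points (SVG): P0=(137.2395,43.8976), P1=(162.7764,32.3343), P2=(297.2491,79.6805), P3=(283.2873,71.5966); sampled at t=k/6. Machine vertices: (137.2395,100.4402) → (157.8944,101.8421) → (189.5561,96.6018) → (225.0754,87.8955) → (257.3032,78.8992) → (279.0902,72.7891) → (283.2873,72.7412). Open path.

**Shape 2** — `<path>` line segment, stroke `#ff00ff` → score (S598, F1803). Machine vertices: (235.4996,122.1048) → (20.8685,91.8680). Open path.

**Shape 3** — `<path>` quadratic bezier, stroke `#0000ff` → engrave (S388, F3434). Control points (SVG): P0=(190.5879,90.0791), P1=(167.0251,52.2887), P2=(169.0952,21.6310); sampled at t=k/6. Machine vertices: (190.5879,54.2587) → (183.4457,66.6574) → (177.7275,78.6598) → (173.4333,90.2659) → (170.5632,101.4758) → (169.1172,112.2894) → (169.0952,122.7068). Open path.

**Shape 4** — `<polyline>` open polyline, stroke `#0000ff` → engrave (S388, F3434). Machine vertices: (195.8194,14.3827) → (186.6519,67.0032) → (258.8194,96.8911). Open path.

**Shape 5** — `<path>` regular polygon, stroke `#ff00ff` → score (S598, F1803). Machine vertices: (10.7626,77.9119) → (15.6707,102.2180) → (36.3283,115.9346) → (60.6344,111.0265) → (74.3510,90.3689) → (69.4429,66.0628) → (48.7853,52.3462) → (24.4792,57.2543) → (10.7626,77.9119). Closed: final G1 returns to the first vertex.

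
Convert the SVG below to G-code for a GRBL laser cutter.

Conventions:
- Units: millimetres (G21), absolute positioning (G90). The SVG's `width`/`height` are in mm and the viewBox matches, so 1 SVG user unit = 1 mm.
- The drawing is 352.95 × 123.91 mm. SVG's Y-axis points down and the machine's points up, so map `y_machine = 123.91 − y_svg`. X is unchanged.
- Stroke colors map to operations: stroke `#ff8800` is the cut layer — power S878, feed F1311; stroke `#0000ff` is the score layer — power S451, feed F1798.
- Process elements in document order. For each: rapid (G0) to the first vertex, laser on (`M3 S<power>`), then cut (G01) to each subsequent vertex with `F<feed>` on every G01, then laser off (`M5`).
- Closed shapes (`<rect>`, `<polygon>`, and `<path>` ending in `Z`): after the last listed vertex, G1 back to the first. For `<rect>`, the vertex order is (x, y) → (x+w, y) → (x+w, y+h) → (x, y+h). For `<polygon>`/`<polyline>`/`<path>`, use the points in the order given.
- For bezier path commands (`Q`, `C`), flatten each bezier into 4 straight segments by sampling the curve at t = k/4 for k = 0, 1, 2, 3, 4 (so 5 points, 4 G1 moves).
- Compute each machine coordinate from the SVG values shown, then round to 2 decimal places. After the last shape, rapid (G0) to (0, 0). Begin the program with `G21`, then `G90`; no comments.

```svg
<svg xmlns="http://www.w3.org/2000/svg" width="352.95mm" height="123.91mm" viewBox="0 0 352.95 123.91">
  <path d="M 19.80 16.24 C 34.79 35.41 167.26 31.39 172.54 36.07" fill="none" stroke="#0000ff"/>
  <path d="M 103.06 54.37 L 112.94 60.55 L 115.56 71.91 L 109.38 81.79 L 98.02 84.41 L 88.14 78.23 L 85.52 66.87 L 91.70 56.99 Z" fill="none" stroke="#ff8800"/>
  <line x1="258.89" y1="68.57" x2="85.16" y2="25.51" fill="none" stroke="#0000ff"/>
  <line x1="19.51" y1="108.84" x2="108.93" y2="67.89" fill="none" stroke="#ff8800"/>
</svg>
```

1 u = 1 mm; y_m = 123.91 − y.

[1] `<path>` cubic bezier, #0000ff→score S451 F1798: (19.80,107.67) → (49.25,97.14) → (99.81,92.32) → (148.55,90.22) → (172.54,87.84)

[2] `<path>` regular polygon, #ff8800→cut S878 F1311: (103.06,69.54) → (112.94,63.36) → (115.56,52.00) → (109.38,42.12) → (98.02,39.50) → (88.14,45.68) → (85.52,57.04) → (91.70,66.92) → (103.06,69.54) (closed)

[3] `<line>` line segment, #0000ff→score S451 F1798: (258.89,55.34) → (85.16,98.40)

[4] `<line>` line segment, #ff8800→cut S878 F1311: (19.51,15.07) → (108.93,56.02)

G21
G90
G0 X19.80 Y107.67
M3 S451
G01 X49.25 Y97.14 F1798
G01 X99.81 Y92.32 F1798
G01 X148.55 Y90.22 F1798
G01 X172.54 Y87.84 F1798
M5
G0 X103.06 Y69.54
M3 S878
G01 X112.94 Y63.36 F1311
G01 X115.56 Y52.00 F1311
G01 X109.38 Y42.12 F1311
G01 X98.02 Y39.50 F1311
G01 X88.14 Y45.68 F1311
G01 X85.52 Y57.04 F1311
G01 X91.70 Y66.92 F1311
G01 X103.06 Y69.54 F1311
M5
G0 X258.89 Y55.34
M3 S451
G01 X85.16 Y98.40 F1798
M5
G0 X19.51 Y15.07
M3 S878
G01 X108.93 Y56.02 F1311
M5
G0 X0.00 Y0.00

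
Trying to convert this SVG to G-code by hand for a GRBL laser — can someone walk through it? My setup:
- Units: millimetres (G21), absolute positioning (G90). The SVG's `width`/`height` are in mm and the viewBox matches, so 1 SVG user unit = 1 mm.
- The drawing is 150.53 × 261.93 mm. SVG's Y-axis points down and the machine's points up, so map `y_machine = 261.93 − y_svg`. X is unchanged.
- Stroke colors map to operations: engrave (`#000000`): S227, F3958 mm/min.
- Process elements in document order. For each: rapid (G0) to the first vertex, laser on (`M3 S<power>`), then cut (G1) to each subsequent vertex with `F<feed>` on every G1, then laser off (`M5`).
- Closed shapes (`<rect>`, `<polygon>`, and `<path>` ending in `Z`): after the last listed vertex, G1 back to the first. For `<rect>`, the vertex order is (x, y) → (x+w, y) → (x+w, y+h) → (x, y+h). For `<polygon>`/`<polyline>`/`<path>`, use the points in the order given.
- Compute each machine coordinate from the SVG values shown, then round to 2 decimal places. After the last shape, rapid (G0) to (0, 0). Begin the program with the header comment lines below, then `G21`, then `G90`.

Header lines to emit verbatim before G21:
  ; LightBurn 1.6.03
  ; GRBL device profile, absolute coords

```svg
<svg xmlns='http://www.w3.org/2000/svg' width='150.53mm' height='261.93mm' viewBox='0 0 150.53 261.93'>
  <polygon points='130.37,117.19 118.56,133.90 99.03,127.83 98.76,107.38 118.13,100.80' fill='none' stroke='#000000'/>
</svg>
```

1 u = 1 mm; y_m = 261.93 − y.

[1] `<polygon>` regular polygon, #000000→engrave S227 F3958: (130.37,144.74) → (118.56,128.03) → (99.03,134.10) → (98.76,154.55) → (118.13,161.13) → (130.37,144.74) (closed)

; LightBurn 1.6.03
; GRBL device profile, absolute coords
G21
G90
G0 X130.37 Y144.74
M3 S227
G1 X118.56 Y128.03 F3958
G1 X99.03 Y134.10 F3958
G1 X98.76 Y154.55 F3958
G1 X118.13 Y161.13 F3958
G1 X130.37 Y144.74 F3958
M5
G0 X0.00 Y0.00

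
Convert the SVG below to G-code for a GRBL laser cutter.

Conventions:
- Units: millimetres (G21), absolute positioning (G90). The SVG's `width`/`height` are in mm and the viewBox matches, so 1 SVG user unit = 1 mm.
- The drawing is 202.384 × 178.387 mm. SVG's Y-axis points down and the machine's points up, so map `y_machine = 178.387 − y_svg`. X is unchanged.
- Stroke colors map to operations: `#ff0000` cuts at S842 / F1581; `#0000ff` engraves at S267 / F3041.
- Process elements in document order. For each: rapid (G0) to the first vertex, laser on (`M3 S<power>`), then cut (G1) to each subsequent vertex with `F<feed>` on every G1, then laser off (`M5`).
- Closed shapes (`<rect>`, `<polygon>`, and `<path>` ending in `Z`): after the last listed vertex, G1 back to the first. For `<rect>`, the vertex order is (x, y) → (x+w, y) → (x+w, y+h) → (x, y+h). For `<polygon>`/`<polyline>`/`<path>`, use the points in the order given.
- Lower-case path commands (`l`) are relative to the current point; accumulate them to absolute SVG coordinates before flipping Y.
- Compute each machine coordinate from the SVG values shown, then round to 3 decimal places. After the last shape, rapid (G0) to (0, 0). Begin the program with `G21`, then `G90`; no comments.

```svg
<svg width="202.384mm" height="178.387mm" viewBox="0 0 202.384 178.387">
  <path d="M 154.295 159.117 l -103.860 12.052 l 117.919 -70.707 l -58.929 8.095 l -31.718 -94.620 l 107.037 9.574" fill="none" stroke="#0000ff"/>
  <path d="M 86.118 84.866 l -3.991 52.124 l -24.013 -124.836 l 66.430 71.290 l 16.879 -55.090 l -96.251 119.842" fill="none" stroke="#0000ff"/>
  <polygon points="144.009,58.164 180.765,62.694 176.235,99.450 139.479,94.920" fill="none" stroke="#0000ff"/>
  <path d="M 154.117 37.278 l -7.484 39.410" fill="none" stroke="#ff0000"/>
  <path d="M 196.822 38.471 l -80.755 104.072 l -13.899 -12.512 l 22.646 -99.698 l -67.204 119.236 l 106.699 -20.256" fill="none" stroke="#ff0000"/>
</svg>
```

Since the viewBox matches the mm dimensions, user units are millimetres directly. The only transform is the Y-flip y_m = 178.387 − y_svg.

Shape 1 is a open polyline drawn with `<path>`. Its stroke #0000ff means engrave at S267, F3041. After flipping Y the toolpath is (154.295,19.270) → (50.435,7.218) → (168.354,77.925) → (109.425,69.830) → (77.707,164.450) → (184.744,154.876).

Shape 2 is a open polyline drawn with `<path>`. Its stroke #0000ff means engrave at S267, F3041. After flipping Y the toolpath is (86.118,93.521) → (82.127,41.397) → (58.114,166.233) → (124.544,94.943) → (141.423,150.033) → (45.172,30.191).

Shape 3 is a regular polygon drawn with `<polygon>`. Its stroke #0000ff means engrave at S267, F3041. After flipping Y the toolpath is (144.009,120.223) → (180.765,115.693) → (176.235,78.937) → (139.479,83.467) → (144.009,120.223), returning to the start.

Shape 4 is a line segment drawn with `<path>`. Its stroke #ff0000 means cut at S842, F1581. After flipping Y the toolpath is (154.117,141.109) → (146.633,101.699).

Shape 5 is a open polyline drawn with `<path>`. Its stroke #ff0000 means cut at S842, F1581. After flipping Y the toolpath is (196.822,139.916) → (116.067,35.844) → (102.168,48.356) → (124.814,148.054) → (57.610,28.818) → (164.309,49.074).

G21
G90
G0 X154.295 Y19.270
M3 S267
G1 X50.435 Y7.218 F3041
G1 X168.354 Y77.925 F3041
G1 X109.425 Y69.830 F3041
G1 X77.707 Y164.450 F3041
G1 X184.744 Y154.876 F3041
M5
G0 X86.118 Y93.521
M3 S267
G1 X82.127 Y41.397 F3041
G1 X58.114 Y166.233 F3041
G1 X124.544 Y94.943 F3041
G1 X141.423 Y150.033 F3041
G1 X45.172 Y30.191 F3041
M5
G0 X144.009 Y120.223
M3 S267
G1 X180.765 Y115.693 F3041
G1 X176.235 Y78.937 F3041
G1 X139.479 Y83.467 F3041
G1 X144.009 Y120.223 F3041
M5
G0 X154.117 Y141.109
M3 S842
G1 X146.633 Y101.699 F1581
M5
G0 X196.822 Y139.916
M3 S842
G1 X116.067 Y35.844 F1581
G1 X102.168 Y48.356 F1581
G1 X124.814 Y148.054 F1581
G1 X57.610 Y28.818 F1581
G1 X164.309 Y49.074 F1581
M5
G0 X0.000 Y0.000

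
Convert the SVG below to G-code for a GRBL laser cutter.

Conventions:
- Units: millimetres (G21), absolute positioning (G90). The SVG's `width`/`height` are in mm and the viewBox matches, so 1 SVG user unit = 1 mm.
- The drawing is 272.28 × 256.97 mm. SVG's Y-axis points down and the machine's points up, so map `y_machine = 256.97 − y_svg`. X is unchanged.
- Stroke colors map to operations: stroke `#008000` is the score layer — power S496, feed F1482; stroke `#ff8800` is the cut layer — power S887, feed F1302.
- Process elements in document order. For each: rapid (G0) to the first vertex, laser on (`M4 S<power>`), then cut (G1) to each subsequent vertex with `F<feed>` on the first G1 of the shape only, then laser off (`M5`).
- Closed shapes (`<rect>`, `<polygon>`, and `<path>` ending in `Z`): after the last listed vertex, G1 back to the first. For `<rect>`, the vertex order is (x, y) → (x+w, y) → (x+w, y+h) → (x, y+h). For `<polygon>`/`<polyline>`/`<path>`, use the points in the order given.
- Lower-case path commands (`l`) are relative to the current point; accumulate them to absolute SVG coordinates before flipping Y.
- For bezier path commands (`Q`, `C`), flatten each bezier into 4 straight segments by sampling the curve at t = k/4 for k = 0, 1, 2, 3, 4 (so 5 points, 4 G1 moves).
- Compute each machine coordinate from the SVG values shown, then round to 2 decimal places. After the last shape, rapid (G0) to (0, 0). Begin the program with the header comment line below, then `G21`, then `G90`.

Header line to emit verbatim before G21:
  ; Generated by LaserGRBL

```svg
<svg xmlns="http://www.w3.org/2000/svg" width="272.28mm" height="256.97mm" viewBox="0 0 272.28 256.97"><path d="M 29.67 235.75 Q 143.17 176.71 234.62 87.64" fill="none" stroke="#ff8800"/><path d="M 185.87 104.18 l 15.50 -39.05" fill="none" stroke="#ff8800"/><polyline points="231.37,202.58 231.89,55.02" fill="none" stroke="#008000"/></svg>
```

; Generated by LaserGRBL
G21
G90
G0 X29.67 Y21.22
M4 S887
G1 X85.04 Y52.62 F1302
G1 X137.66 Y87.77
G1 X187.52 Y126.67
G1 X234.62 Y169.33
M5
G0 X185.87 Y152.79
M4 S887
G1 X201.37 Y191.84 F1302
M5
G0 X231.37 Y54.39
M4 S496
G1 X231.89 Y201.95 F1482
M5
G0 X0.00 Y0.00

viewBox `0 0 272.28 256.97` with mm width/height → 1 unit = 1 mm. Flip: y_m = 256.97 − y_svg.

**Shape 1** — `<path>` quadratic bezier, stroke `#ff8800` → cut (S887, F1302). Control points (SVG): P0=(29.67,235.75), P1=(143.17,176.71), P2=(234.62,87.64); sampled at t=k/4. Machine vertices: (29.67,21.22) → (85.04,52.62) → (137.66,87.77) → (187.52,126.67) → (234.62,169.33). Open path.

**Shape 2** — `<path>` line segment, stroke `#ff8800` → cut (S887, F1302). Machine vertices: (185.87,152.79) → (201.37,191.84). Open path.

**Shape 3** — `<polyline>` line segment, stroke `#008000` → score (S496, F1482). Machine vertices: (231.37,54.39) → (231.89,201.95). Open path.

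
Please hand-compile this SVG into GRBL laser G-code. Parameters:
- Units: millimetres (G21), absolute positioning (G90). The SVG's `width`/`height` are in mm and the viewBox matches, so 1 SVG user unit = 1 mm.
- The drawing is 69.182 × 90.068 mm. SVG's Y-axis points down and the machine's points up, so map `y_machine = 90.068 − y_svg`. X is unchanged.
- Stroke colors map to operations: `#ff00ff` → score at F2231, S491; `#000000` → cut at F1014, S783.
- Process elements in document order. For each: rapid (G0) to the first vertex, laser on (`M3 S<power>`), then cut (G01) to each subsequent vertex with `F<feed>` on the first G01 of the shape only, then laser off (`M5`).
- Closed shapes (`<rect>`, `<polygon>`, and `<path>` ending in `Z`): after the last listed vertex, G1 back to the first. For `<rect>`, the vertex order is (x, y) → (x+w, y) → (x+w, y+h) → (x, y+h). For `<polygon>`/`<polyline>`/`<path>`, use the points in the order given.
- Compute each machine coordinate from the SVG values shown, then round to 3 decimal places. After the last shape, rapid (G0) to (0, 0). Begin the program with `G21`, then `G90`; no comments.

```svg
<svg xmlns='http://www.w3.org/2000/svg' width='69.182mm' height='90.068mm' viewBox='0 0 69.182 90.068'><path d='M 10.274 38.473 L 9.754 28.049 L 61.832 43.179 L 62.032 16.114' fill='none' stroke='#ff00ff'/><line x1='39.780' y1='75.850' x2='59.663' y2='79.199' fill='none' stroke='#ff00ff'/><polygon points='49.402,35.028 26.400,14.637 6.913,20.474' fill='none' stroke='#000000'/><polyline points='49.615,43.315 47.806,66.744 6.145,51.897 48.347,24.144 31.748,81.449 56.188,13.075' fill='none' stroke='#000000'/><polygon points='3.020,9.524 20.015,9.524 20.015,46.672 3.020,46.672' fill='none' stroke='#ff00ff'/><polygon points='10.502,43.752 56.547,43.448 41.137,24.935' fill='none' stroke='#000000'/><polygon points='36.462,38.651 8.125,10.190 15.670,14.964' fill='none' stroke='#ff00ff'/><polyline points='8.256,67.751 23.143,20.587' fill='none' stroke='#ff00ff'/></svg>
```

G21
G90
G0 X10.274 Y51.595
M3 S491
G01 X9.754 Y62.019 F2231
G01 X61.832 Y46.889
G01 X62.032 Y73.954
M5
G0 X39.780 Y14.218
M3 S491
G01 X59.663 Y10.869 F2231
M5
G0 X49.402 Y55.040
M3 S783
G01 X26.400 Y75.431 F1014
G01 X6.913 Y69.594
G01 X49.402 Y55.040
M5
G0 X49.615 Y46.753
M3 S783
G01 X47.806 Y23.324 F1014
G01 X6.145 Y38.171
G01 X48.347 Y65.924
G01 X31.748 Y8.619
G01 X56.188 Y76.993
M5
G0 X3.020 Y80.544
M3 S491
G01 X20.015 Y80.544 F2231
G01 X20.015 Y43.396
G01 X3.020 Y43.396
G01 X3.020 Y80.544
M5
G0 X10.502 Y46.316
M3 S783
G01 X56.547 Y46.620 F1014
G01 X41.137 Y65.133
G01 X10.502 Y46.316
M5
G0 X36.462 Y51.417
M3 S491
G01 X8.125 Y79.878 F2231
G01 X15.670 Y75.104
G01 X36.462 Y51.417
M5
G0 X8.256 Y22.317
M3 S491
G01 X23.143 Y69.481 F2231
M5
G0 X0.000 Y0.000

viewBox `0 0 69.182 90.068` with mm width/height → 1 unit = 1 mm. Flip: y_m = 90.068 − y_svg.

**Shape 1** — `<path>` open polyline, stroke `#ff00ff` → score (S491, F2231). Machine vertices: (10.274,51.595) → (9.754,62.019) → (61.832,46.889) → (62.032,73.954). Open path.

**Shape 2** — `<line>` line segment, stroke `#ff00ff` → score (S491, F2231). Machine vertices: (39.780,14.218) → (59.663,10.869). Open path.

**Shape 3** — `<polygon>` closed polygon, stroke `#000000` → cut (S783, F1014). Machine vertices: (49.402,55.040) → (26.400,75.431) → (6.913,69.594) → (49.402,55.040). Closed: final G1 returns to the first vertex.

**Shape 4** — `<polyline>` open polyline, stroke `#000000` → cut (S783, F1014). Machine vertices: (49.615,46.753) → (47.806,23.324) → (6.145,38.171) → (48.347,65.924) → (31.748,8.619) → (56.188,76.993). Open path.

**Shape 5** — `<polygon>` rectangle, stroke `#ff00ff` → score (S491, F2231). Machine vertices: (3.020,80.544) → (20.015,80.544) → (20.015,43.396) → (3.020,43.396) → (3.020,80.544). Closed: final G1 returns to the first vertex.

**Shape 6** — `<polygon>` closed polygon, stroke `#000000` → cut (S783, F1014). Machine vertices: (10.502,46.316) → (56.547,46.620) → (41.137,65.133) → (10.502,46.316). Closed: final G1 returns to the first vertex.

**Shape 7** — `<polygon>` closed polygon, stroke `#ff00ff` → score (S491, F2231). Machine vertices: (36.462,51.417) → (8.125,79.878) → (15.670,75.104) → (36.462,51.417). Closed: final G1 returns to the first vertex.

**Shape 8** — `<polyline>` line segment, stroke `#ff00ff` → score (S491, F2231). Machine vertices: (8.256,22.317) → (23.143,69.481). Open path.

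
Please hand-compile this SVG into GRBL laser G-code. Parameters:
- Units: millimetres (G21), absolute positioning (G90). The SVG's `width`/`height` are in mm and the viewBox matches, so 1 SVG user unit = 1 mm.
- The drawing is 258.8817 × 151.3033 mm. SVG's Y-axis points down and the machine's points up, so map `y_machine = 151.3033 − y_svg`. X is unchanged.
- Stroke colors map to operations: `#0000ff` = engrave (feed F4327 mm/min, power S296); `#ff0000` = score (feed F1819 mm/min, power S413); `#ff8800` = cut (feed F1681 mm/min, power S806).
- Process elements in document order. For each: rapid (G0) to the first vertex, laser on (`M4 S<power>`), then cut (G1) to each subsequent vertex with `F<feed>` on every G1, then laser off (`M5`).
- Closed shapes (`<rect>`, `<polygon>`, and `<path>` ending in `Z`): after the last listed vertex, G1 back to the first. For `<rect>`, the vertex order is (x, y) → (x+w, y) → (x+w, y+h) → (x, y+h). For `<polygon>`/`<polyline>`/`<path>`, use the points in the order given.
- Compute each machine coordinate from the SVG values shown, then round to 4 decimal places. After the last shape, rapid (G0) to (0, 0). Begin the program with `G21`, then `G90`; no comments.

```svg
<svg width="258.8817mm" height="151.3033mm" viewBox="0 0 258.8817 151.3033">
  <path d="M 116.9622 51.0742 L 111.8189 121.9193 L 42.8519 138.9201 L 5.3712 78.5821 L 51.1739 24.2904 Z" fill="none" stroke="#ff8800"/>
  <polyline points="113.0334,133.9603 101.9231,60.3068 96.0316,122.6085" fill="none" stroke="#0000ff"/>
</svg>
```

Since the viewBox matches the mm dimensions, user units are millimetres directly. The only transform is the Y-flip y_m = 151.3033 − y_svg.

Shape 1 is a regular polygon drawn with `<path>`. Its stroke #ff8800 means cut at S806, F1681. After flipping Y the toolpath is (116.9622,100.2291) → (111.8189,29.3840) → (42.8519,12.3832) → (5.3712,72.7212) → (51.1739,127.0129) → (116.9622,100.2291), returning to the start.

Shape 2 is a open polyline drawn with `<polyline>`. Its stroke #0000ff means engrave at S296, F4327. After flipping Y the toolpath is (113.0334,17.3430) → (101.9231,90.9965) → (96.0316,28.6948).

G21
G90
G0 X116.9622 Y100.2291
M4 S806
G1 X111.8189 Y29.3840 F1681
G1 X42.8519 Y12.3832 F1681
G1 X5.3712 Y72.7212 F1681
G1 X51.1739 Y127.0129 F1681
G1 X116.9622 Y100.2291 F1681
M5
G0 X113.0334 Y17.3430
M4 S296
G1 X101.9231 Y90.9965 F4327
G1 X96.0316 Y28.6948 F4327
M5
G0 X0.0000 Y0.0000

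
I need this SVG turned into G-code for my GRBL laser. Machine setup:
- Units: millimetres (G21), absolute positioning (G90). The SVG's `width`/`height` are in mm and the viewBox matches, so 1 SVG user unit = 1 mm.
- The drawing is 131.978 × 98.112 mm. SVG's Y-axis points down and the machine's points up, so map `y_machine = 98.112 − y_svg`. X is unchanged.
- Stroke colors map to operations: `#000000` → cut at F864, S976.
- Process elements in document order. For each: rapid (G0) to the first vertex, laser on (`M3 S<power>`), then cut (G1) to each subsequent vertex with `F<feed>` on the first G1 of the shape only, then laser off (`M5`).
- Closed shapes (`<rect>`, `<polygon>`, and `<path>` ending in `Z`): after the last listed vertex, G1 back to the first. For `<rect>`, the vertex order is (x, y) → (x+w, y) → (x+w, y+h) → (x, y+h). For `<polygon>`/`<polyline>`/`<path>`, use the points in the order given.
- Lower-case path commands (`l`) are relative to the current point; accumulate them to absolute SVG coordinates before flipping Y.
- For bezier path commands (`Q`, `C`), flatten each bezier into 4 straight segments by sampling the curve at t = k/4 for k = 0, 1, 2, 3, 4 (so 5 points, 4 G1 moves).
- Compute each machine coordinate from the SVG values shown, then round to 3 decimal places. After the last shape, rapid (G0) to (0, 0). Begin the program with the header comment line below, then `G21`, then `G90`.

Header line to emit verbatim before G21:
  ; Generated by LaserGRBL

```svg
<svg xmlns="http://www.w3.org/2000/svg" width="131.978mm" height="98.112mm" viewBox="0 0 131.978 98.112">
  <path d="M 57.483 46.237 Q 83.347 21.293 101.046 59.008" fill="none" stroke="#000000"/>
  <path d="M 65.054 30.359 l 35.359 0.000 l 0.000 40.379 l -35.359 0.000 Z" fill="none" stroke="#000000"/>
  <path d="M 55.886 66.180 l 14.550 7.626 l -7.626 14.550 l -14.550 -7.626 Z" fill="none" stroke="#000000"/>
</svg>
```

1 u = 1 mm; y_m = 98.112 − y.

[1] `<path>` quadratic bezier, #000000→cut S976 F864: (57.483,51.875) → (69.905,60.431) → (81.306,61.154) → (91.686,54.045) → (101.046,39.104)

[2] `<path>` rectangle, #000000→cut S976 F864: (65.054,67.753) → (100.413,67.753) → (100.413,27.374) → (65.054,27.374) → (65.054,67.753) (closed)

[3] `<path>` regular polygon, #000000→cut S976 F864: (55.886,31.932) → (70.436,24.306) → (62.810,9.756) → (48.260,17.382) → (55.886,31.932) (closed)

; Generated by LaserGRBL
G21
G90
G0 X57.483 Y51.875
M3 S976
G1 X69.905 Y60.431 F864
G1 X81.306 Y61.154
G1 X91.686 Y54.045
G1 X101.046 Y39.104
M5
G0 X65.054 Y67.753
M3 S976
G1 X100.413 Y67.753 F864
G1 X100.413 Y27.374
G1 X65.054 Y27.374
G1 X65.054 Y67.753
M5
G0 X55.886 Y31.932
M3 S976
G1 X70.436 Y24.306 F864
G1 X62.810 Y9.756
G1 X48.260 Y17.382
G1 X55.886 Y31.932
M5
G0 X0.000 Y0.000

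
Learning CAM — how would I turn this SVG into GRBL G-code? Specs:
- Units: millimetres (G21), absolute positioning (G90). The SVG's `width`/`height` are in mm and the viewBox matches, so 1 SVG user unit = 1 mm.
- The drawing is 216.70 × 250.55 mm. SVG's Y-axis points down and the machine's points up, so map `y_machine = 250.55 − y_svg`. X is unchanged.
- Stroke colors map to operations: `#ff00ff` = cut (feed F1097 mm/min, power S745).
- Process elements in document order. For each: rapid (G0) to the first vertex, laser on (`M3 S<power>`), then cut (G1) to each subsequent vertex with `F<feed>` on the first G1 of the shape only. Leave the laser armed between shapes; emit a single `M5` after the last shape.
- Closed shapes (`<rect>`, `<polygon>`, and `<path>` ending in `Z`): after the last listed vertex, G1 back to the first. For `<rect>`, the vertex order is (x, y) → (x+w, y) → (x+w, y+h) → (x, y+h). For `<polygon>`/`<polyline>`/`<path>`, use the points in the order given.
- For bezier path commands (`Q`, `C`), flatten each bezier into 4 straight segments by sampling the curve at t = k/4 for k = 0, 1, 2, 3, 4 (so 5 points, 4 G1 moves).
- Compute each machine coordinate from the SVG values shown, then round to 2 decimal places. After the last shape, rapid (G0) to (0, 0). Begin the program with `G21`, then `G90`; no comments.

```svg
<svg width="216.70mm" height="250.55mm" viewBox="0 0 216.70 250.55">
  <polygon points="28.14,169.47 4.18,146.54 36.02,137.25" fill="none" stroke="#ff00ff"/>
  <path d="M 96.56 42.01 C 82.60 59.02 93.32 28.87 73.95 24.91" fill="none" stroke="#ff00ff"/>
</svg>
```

Since the viewBox matches the mm dimensions, user units are millimetres directly. The only transform is the Y-flip y_m = 250.55 − y_svg.

Shape 1 is a regular polygon drawn with `<polygon>`. Its stroke #ff00ff means cut at S745, F1097. After flipping Y the toolpath is (28.14,81.08) → (4.18,104.01) → (36.02,113.30) → (28.14,81.08), returning to the start.

Shape 2 is a cubic bezier drawn with `<path>`. Its stroke #ff00ff means cut at S745, F1097. After flipping Y the toolpath is (96.56,208.54) → (89.86,203.48) → (87.28,209.23) → (83.69,218.91) → (73.95,225.64).

G21
G90
G0 X28.14 Y81.08
M3 S745
G1 X4.18 Y104.01 F1097
G1 X36.02 Y113.30
G1 X28.14 Y81.08
G0 X96.56 Y208.54
M3 S745
G1 X89.86 Y203.48 F1097
G1 X87.28 Y209.23
G1 X83.69 Y218.91
G1 X73.95 Y225.64
M5
G0 X0.00 Y0.00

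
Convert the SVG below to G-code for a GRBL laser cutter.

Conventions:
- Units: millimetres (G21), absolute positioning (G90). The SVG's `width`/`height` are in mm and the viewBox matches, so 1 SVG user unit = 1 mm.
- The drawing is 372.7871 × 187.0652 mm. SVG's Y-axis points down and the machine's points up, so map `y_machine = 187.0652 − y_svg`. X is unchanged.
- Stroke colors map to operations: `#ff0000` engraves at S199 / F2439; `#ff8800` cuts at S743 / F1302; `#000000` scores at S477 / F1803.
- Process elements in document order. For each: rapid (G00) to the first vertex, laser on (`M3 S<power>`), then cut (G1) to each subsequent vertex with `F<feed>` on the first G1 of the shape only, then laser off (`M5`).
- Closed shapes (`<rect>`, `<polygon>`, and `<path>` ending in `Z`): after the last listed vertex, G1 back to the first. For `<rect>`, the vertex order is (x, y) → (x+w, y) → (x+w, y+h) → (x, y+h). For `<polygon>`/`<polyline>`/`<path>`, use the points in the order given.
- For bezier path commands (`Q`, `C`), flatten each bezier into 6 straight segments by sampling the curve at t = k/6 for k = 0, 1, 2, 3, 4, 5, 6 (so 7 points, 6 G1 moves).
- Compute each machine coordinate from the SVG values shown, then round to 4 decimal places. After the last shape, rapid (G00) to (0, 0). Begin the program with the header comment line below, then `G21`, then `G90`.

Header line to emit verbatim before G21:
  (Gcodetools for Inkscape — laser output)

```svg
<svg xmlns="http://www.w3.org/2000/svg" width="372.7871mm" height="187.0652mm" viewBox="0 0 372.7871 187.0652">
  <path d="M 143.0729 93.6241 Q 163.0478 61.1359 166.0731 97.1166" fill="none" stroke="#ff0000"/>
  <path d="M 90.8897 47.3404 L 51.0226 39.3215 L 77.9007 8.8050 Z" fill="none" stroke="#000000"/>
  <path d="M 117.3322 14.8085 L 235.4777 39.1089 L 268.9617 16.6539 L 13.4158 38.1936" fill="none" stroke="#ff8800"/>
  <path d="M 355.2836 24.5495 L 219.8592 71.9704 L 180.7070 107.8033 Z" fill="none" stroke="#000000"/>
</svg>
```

Since the viewBox matches the mm dimensions, user units are millimetres directly. The only transform is the Y-flip y_m = 187.0652 − y_svg.

Shape 1 is a quadratic bezier drawn with `<path>`. Its stroke #ff0000 means engrave at S199, F2439. After flipping Y the toolpath is (143.0729,93.4411) → (149.2604,102.3686) → (154.5062,107.4922) → (158.8104,108.8121) → (162.1729,106.3281) → (164.5938,100.0403) → (166.0731,89.9486).

Shape 2 is a regular polygon drawn with `<path>`. Its stroke #000000 means score at S477, F1803. After flipping Y the toolpath is (90.8897,139.7248) → (51.0226,147.7437) → (77.9007,178.2602) → (90.8897,139.7248), returning to the start.

Shape 3 is a open polyline drawn with `<path>`. Its stroke #ff8800 means cut at S743, F1302. After flipping Y the toolpath is (117.3322,172.2567) → (235.4777,147.9563) → (268.9617,170.4113) → (13.4158,148.8716).

Shape 4 is a closed polygon drawn with `<path>`. Its stroke #000000 means score at S477, F1803. After flipping Y the toolpath is (355.2836,162.5157) → (219.8592,115.0948) → (180.7070,79.2619) → (355.2836,162.5157), returning to the start.

(Gcodetools for Inkscape — laser output)
G21
G90
G00 X143.0729 Y93.4411
M3 S199
G1 X149.2604 Y102.3686 F2439
G1 X154.5062 Y107.4922
G1 X158.8104 Y108.8121
G1 X162.1729 Y106.3281
G1 X164.5938 Y100.0403
G1 X166.0731 Y89.9486
M5
G00 X90.8897 Y139.7248
M3 S477
G1 X51.0226 Y147.7437 F1803
G1 X77.9007 Y178.2602
G1 X90.8897 Y139.7248
M5
G00 X117.3322 Y172.2567
M3 S743
G1 X235.4777 Y147.9563 F1302
G1 X268.9617 Y170.4113
G1 X13.4158 Y148.8716
M5
G00 X355.2836 Y162.5157
M3 S477
G1 X219.8592 Y115.0948 F1803
G1 X180.7070 Y79.2619
G1 X355.2836 Y162.5157
M5
G00 X0.0000 Y0.0000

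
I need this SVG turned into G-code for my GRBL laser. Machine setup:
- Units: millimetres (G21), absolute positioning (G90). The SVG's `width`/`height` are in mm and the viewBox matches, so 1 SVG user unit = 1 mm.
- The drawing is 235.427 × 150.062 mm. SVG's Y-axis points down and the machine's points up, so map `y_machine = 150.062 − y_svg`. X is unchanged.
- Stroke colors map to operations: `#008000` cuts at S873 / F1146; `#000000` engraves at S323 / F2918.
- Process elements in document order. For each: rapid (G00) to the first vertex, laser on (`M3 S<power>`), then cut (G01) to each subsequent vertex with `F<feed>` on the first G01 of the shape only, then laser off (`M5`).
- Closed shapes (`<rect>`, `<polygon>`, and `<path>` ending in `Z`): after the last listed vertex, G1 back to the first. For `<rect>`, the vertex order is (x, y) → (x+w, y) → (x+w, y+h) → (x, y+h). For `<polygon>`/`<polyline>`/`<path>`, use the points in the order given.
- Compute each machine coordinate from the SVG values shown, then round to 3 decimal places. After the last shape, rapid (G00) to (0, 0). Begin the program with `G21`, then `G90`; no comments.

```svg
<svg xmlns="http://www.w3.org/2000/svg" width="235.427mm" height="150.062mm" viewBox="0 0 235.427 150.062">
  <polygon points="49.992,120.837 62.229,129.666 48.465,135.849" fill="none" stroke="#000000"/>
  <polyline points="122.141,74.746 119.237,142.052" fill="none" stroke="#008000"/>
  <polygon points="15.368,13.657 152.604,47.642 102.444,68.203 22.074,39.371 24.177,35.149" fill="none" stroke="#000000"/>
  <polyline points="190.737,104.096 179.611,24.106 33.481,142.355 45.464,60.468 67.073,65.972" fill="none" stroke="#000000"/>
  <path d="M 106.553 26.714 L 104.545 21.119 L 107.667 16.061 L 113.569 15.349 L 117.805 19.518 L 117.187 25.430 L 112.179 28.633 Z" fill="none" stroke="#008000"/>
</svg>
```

1 u = 1 mm; y_m = 150.062 − y.

[1] `<polygon>` regular polygon, #000000→engrave S323 F2918: (49.992,29.225) → (62.229,20.396) → (48.465,14.213) → (49.992,29.225) (closed)

[2] `<polyline>` line segment, #008000→cut S873 F1146: (122.141,75.316) → (119.237,8.010)

[3] `<polygon>` closed polygon, #000000→engrave S323 F2918: (15.368,136.405) → (152.604,102.420) → (102.444,81.859) → (22.074,110.691) → (24.177,114.913) → (15.368,136.405) (closed)

[4] `<polyline>` open polyline, #000000→engrave S323 F2918: (190.737,45.966) → (179.611,125.956) → (33.481,7.707) → (45.464,89.594) → (67.073,84.090)

[5] `<path>` regular polygon, #008000→cut S873 F1146: (106.553,123.348) → (104.545,128.943) → (107.667,134.001) → (113.569,134.713) → (117.805,130.544) → (117.187,124.632) → (112.179,121.429) → (106.553,123.348) (closed)

G21
G90
G00 X49.992 Y29.225
M3 S323
G01 X62.229 Y20.396 F2918
G01 X48.465 Y14.213
G01 X49.992 Y29.225
M5
G00 X122.141 Y75.316
M3 S873
G01 X119.237 Y8.010 F1146
M5
G00 X15.368 Y136.405
M3 S323
G01 X152.604 Y102.420 F2918
G01 X102.444 Y81.859
G01 X22.074 Y110.691
G01 X24.177 Y114.913
G01 X15.368 Y136.405
M5
G00 X190.737 Y45.966
M3 S323
G01 X179.611 Y125.956 F2918
G01 X33.481 Y7.707
G01 X45.464 Y89.594
G01 X67.073 Y84.090
M5
G00 X106.553 Y123.348
M3 S873
G01 X104.545 Y128.943 F1146
G01 X107.667 Y134.001
G01 X113.569 Y134.713
G01 X117.805 Y130.544
G01 X117.187 Y124.632
G01 X112.179 Y121.429
G01 X106.553 Y123.348
M5
G00 X0.000 Y0.000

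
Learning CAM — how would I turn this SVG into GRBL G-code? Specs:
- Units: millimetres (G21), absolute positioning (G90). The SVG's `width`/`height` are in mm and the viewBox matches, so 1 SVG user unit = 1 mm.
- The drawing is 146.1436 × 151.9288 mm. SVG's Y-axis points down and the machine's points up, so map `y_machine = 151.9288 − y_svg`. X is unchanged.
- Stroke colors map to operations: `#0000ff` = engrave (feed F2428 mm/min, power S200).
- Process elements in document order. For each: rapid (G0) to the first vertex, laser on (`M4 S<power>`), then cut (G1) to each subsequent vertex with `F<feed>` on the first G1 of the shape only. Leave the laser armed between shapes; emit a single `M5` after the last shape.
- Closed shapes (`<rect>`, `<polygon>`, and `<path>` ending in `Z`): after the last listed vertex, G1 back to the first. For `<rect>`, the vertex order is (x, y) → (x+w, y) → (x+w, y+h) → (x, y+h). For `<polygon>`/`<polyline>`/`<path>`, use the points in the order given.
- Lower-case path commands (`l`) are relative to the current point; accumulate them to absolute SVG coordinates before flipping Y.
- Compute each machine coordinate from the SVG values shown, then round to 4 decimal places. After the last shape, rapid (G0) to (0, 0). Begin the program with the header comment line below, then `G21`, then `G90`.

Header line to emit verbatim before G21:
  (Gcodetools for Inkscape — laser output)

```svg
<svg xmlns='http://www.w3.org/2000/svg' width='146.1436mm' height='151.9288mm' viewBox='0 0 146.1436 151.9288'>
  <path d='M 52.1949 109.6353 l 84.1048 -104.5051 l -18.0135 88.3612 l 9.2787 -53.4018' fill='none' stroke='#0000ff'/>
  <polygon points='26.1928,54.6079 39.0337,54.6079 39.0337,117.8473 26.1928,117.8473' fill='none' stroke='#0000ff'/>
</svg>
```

(Gcodetools for Inkscape — laser output)
G21
G90
G0 X52.1949 Y42.2935
M4 S200
G1 X136.2997 Y146.7986 F2428
G1 X118.2862 Y58.4374
G1 X127.5649 Y111.8392
G0 X26.1928 Y97.3209
M4 S200
G1 X39.0337 Y97.3209 F2428
G1 X39.0337 Y34.0815
G1 X26.1928 Y34.0815
G1 X26.1928 Y97.3209
M5
G0 X0.0000 Y0.0000

viewBox `0 0 146.1436 151.9288` with mm width/height → 1 unit = 1 mm. Flip: y_m = 151.9288 − y_svg.

**Shape 1** — `<path>` open polyline, stroke `#0000ff` → engrave (S200, F2428). Machine vertices: (52.1949,42.2935) → (136.2997,146.7986) → (118.2862,58.4374) → (127.5649,111.8392). Open path.

**Shape 2** — `<polygon>` rectangle, stroke `#0000ff` → engrave (S200, F2428). Machine vertices: (26.1928,97.3209) → (39.0337,97.3209) → (39.0337,34.0815) → (26.1928,34.0815) → (26.1928,97.3209). Closed: final G1 returns to the first vertex.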